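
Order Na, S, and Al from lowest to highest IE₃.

IE_3 is the cost of taking one more electron from the +2 cation: Na²⁺ is already 1 electron into the core; S²⁺ still has 4 valence electrons; Al²⁺ still has 1 valence electron.
Breaking into a closed-shell core is much more expensive than removing a leftover valence electron — Na has the largest IE_3 here.
Valence configurations: S²⁺ [Ne]3s²3p², Al²⁺ [Ne]3s¹.
Approximate IE_3 values (kJ/mol): Na 6910, S 3357, Al 2745.
Putting it together, IE_3: Al < S < Na.

Al < S < Na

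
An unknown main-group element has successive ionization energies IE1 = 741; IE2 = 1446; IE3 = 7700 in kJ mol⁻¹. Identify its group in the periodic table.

Group 2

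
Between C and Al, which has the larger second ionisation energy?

C

The second ionization energy removes an electron from the +1 ion. For each element: C⁺ still has 3 valence electrons; Al⁺ still has 2 valence electrons.
All are still removing valence electrons, so compare the +1 ions as you would atoms: IE_2 generally rises across a period (higher Z_eff) and falls down a group (larger shell), subject to the usual subshell exceptions.
Valence configurations: C⁺ [He]2s²2p¹, Al⁺ [Ne]3s².
Approximate IE_2 values (kJ/mol): C 2353, Al 1817.
Putting it together, IE_2: Al < C.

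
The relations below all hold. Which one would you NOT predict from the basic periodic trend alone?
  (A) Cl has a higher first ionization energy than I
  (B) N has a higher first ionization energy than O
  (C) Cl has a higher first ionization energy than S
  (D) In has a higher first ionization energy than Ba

The general trend: first ionization energy increases across a period and decreases down a group.
(A) Cl (period 3, group 17) vs I (period 5, group 17): the stated order agrees with the simple trend.
(B) N (period 2, group 15) vs O (period 2, group 16): the stated order contradicts the simple trend.
(C) Cl (period 3, group 17) vs S (period 3, group 16): the stated order agrees with the simple trend.
(D) In (period 5, group 13) vs Ba (period 6, group 2): the stated order agrees with the simple trend.
The exception is (B): pairing an electron in O's 2p⁴ costs repulsion energy, so O ionizes more easily than half-filled N (2p³).

(B)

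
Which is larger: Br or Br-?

Forming Br- adds 1 electron to Br. More electron–electron repulsion in the same shell, with unchanged nuclear charge, lets the cloud expand.
An anion is larger than its parent atom: Br- > Br.

Br-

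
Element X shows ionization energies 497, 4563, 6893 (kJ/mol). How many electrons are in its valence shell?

1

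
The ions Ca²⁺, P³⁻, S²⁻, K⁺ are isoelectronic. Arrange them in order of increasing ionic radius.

All of these have 18 electrons, so size is governed by nuclear charge alone: the more protons, the stronger the pull on the same electron cloud, and the smaller the ion.
Nuclear charges: Ca²⁺ (Z=20), K⁺ (Z=19), S²⁻ (Z=16), P³⁻ (Z=15).
Smallest to largest: Ca²⁺ < K⁺ < S²⁻ < P³⁻.

Ca²⁺ < K⁺ < S²⁻ < P³⁻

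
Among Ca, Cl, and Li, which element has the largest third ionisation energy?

Li

IE_3 is the cost of taking one more electron from the +2 cation: Ca²⁺ is the bare [Ar] core; Cl²⁺ still has 5 valence electrons; Li²⁺ is already 1 electron into the core.
Breaking into a closed-shell core is much more expensive than removing a leftover valence electron — Ca and Li have the largest IE_3 here.
Approximate IE_3 values (kJ/mol): Ca 4912, Cl 3822, Li 11815.
Hence IE_3: Cl < Ca < Li.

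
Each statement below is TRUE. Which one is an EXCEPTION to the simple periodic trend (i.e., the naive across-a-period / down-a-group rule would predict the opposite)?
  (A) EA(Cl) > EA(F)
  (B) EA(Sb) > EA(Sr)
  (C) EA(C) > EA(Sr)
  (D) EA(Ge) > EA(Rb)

(A)

The general trend: electron affinity increases across a period and decreases down a group.
(A) Cl (period 3, group 17) vs F (period 2, group 17): the stated order contradicts the simple trend.
(B) Sb (period 5, group 15) vs Sr (period 5, group 2): the stated order agrees with the simple trend.
(C) C (period 2, group 14) vs Sr (period 5, group 2): the stated order agrees with the simple trend.
(D) Ge (period 4, group 14) vs Rb (period 5, group 1): the stated order agrees with the simple trend.
The exception is (A): F's small 2p subshell makes the incoming electron feel strong e⁻–e⁻ repulsion, so Cl actually releases more energy on gaining an electron.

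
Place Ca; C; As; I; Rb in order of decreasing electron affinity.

I, C, As, Rb, Ca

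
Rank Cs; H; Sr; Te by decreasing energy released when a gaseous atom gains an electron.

EA tends to increase across a period and decrease down a group, though the pattern is less regular than for IE or radius.
Neither a single period nor a single group — weigh both effects.
Cs > Sr: this pair runs against the simple trend — see the exception note.
H > Cs: they share group 1; the group trend gives H the larger value.
Te > H: period and group pull opposite ways; the across-period shift dominates (190 vs 73 kJ/mol).
Note the exception: Cs has a higher electron affinity than Sr, contrary to the simple trend — adding an electron to Sr (ns²) has to open a new, higher-energy np subshell, which is unfavourable.
Approximate values (kJ/mol): H 73, Sr 5, Te 190, Cs 46.
So from highest to lowest: Te > H > Cs > Sr.

Te > H > Cs > Sr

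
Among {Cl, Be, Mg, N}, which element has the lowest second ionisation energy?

Mg

The second ionization energy removes an electron from the +1 ion. For each element: Cl⁺ still has 6 valence electrons; Be⁺ still has 1 valence electron; Mg⁺ still has 1 valence electron; N⁺ still has 4 valence electrons.
All are still removing valence electrons, so compare the +1 ions as you would atoms: IE_2 generally rises across a period (higher Z_eff) and falls down a group (larger shell), subject to the usual subshell exceptions.
Valence configurations: Cl⁺ [Ne]3s²3p⁴, Be⁺ [He]2s¹, Mg⁺ [Ne]3s¹, N⁺ [He]2s²2p².
Approximate IE_2 values (kJ/mol): Cl 2298, Be 1757, Mg 1451, N 2856.
Overall IE_2 order: Mg < Be < Cl < N.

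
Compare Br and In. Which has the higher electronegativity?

Br

Br is in period 4, group 17; In is in period 5, group 13.
Atoms toward the upper right of the periodic table pull bonding electrons most strongly.
Neither a single period nor a single group — weigh both effects.
Br > In: both effects reinforce here, so Br is clearly the higher of the two.
For reference (Pauling): Br 2.96, In 1.78.
So Br has the higher electronegativity (Br > In).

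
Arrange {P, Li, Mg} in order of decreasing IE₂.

Li, P, Mg

The second ionization energy removes an electron from the +1 ion. For each element: P⁺ still has 4 valence electrons; Li⁺ is the bare [He] core; Mg⁺ still has 1 valence electron.
Pulling an electron out of a noble-gas core costs far more than removing a remaining valence electron, so Li sits at the high end of IE_2.
Valence configurations: P⁺ [Ne]3s²3p², Mg⁺ [Ne]3s¹.
Tabulated IE_2 (kJ/mol): P 1907, Li 7298, Mg 1451.
Putting it together, IE_2: Mg < P < Li.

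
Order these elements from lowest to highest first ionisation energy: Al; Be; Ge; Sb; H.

H is in period 1, group 1; Be is in period 2, group 2; Al is in period 3, group 13; Ge is in period 4, group 14; Sb is in period 5, group 15.
First ionization energy rises across a period (greater Z_eff holds electrons more tightly) and falls down a group (valence electrons are farther from the nucleus).
A diagonal step moves right (one effect) and down (the opposite effect) at once.
Ge > Al: period and group pull opposite ways; the across-period shift dominates (762 vs 578 kJ/mol).
Sb > Ge: period and group pull opposite ways; the across-period shift dominates (831 vs 762 kJ/mol).
Be > Sb: the two effects oppose for this pair; the down-group effect wins (900 vs 831 kJ/mol).
H > Be: the two effects oppose for this pair; the down-group effect wins (1312 vs 900 kJ/mol).
Approximate values (kJ/mol): H 1312, Be 900, Al 578, Ge 762, Sb 831.
So from lowest to highest: Al < Ge < Sb < Be < H.

Al, Ge, Sb, Be, H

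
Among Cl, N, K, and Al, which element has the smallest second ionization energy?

After 1 electron has been removed, what remains? Cl⁺ still has 6 valence electrons; N⁺ still has 4 valence electrons; K⁺ is the bare [Ar] core; Al⁺ still has 2 valence electrons.
Core electrons are held far more tightly than valence electrons, so K tops the IE_2 order.
Valence configurations: Cl⁺ [Ne]3s²3p⁴, N⁺ [He]2s²2p², Al⁺ [Ne]3s².
Approximate IE_2 values (kJ/mol): Cl 2298, N 2856, K 3052, Al 1817.
Putting it together, IE_2: Al < Cl < N < K.

Al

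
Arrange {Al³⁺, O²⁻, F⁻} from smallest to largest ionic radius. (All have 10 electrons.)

All of these have 10 electrons, so size is governed by nuclear charge alone: the more protons, the stronger the pull on the same electron cloud, and the smaller the ion.
Nuclear charges: Al³⁺ (Z=13), F⁻ (Z=9), O²⁻ (Z=8).
Smallest to largest: Al³⁺ < F⁻ < O²⁻.

Al³⁺ < F⁻ < O²⁻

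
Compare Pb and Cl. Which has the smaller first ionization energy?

Cl is in period 3, group 17; Pb is in period 6, group 14.
Across a period the outer electron is held more tightly (higher IE₁); down a group it sits in a higher shell, more shielded, and comes off more easily.
Here both period and group differ, so the two effects have to be weighed against each other.
Cl > Pb: both effects reinforce here, so Cl is clearly the higher of the two.
Tabulated first ionization energy (kJ/mol): Cl 1251, Pb 716.
So Pb has the smaller first ionization energy (Pb < Cl).

Pb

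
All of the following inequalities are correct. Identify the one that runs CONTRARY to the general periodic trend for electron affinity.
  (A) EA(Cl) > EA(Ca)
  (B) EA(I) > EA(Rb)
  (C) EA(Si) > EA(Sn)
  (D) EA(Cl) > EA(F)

(D)

The general trend: electron affinity increases across a period and decreases down a group.
(A) Cl (period 3, group 17) vs Ca (period 4, group 2): the stated order agrees with the simple trend.
(B) I (period 5, group 17) vs Rb (period 5, group 1): the stated order agrees with the simple trend.
(C) Si (period 3, group 14) vs Sn (period 5, group 14): the stated order agrees with the simple trend.
(D) Cl (period 3, group 17) vs F (period 2, group 17): the stated order contradicts the simple trend.
The exception is (D): F's small 2p subshell makes the incoming electron feel strong e⁻–e⁻ repulsion, so Cl actually releases more energy on gaining an electron.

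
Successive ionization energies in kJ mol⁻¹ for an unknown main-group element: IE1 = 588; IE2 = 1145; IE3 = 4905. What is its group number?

Look for the largest jump between consecutive ionization energies: IE3/IE2 ≈ 4.3, far larger than any earlier ratio.
That jump marks the point where a core electron is being removed. So the atom has 2 valence electrons.
A main-group element with 2 valence electrons is in group 2.

Group 2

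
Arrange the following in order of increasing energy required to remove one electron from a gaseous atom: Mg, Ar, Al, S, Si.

Al, Mg, Si, S, Ar

Mg is in period 3, group 2; Al is in period 3, group 13; Si is in period 3, group 14; S is in period 3, group 16; Ar is in period 3, group 18.
First ionization energy rises across a period (greater Z_eff holds electrons more tightly) and falls down a group (valence electrons are farther from the nucleus).
All lie in period 3; the across-period trend (first ionization energy increases left to right) applies, with the exception below.
Note the exception: Mg has a higher first ionization energy than Al, contrary to the simple trend — Al's single 3p electron is easier to remove than one from Mg's filled 3s².
Approximate values (kJ/mol): Mg 738, Al 578, Si 786, S 1000, Ar 1521.
So from lowest to highest: Al < Mg < Si < S < Ar.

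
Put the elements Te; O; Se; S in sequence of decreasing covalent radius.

Te, Se, S, O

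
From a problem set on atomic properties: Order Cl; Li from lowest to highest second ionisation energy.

Cl, Li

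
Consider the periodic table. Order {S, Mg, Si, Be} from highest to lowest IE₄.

After 3 electrons have been removed, what remains? S³⁺ still has 3 valence electrons; Mg³⁺ is already 1 electron into the core; Si³⁺ still has 1 valence electron; Be³⁺ is already 1 electron into the core.
Pulling an electron out of a noble-gas core costs far more than removing a remaining valence electron, so Mg and Be sit at the high end of IE_4.
Valence configurations: S³⁺ [Ne]3s²3p¹, Si³⁺ [Ne]3s¹.
Approximate IE_4 values (kJ/mol): S 4556, Mg 10543, Si 4356, Be 21007.
So the fourth ionization energies run Si < S < Mg < Be.

Be > Mg > S > Si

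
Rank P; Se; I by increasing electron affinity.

EA tends to increase across a period and decrease down a group, though the pattern is less regular than for IE or radius.
These sit on a diagonal, where the across-period and down-group effects partly cancel.
Se > P: period and group pull opposite ways; the across-period shift dominates (195 vs 72 kJ/mol).
I > Se: the two effects oppose for this pair; the across-period effect wins (295 vs 195 kJ/mol).
For reference (kJ/mol): P 72, Se 195, I 295.
So from lowest to highest: P < Se < I.

P, Se, I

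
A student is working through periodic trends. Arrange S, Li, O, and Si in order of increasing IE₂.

Consider each +1 ion: S⁺ still has 5 valence electrons; Li⁺ is the bare [He] core; O⁺ still has 5 valence electrons; Si⁺ still has 3 valence electrons.
Core electrons are held far more tightly than valence electrons, so Li tops the IE_2 order.
Valence configurations: S⁺ [Ne]3s²3p³, O⁺ [He]2s²2p³, Si⁺ [Ne]3s²3p¹.
The numbers (kJ/mol): S 2252, Li 7298, O 3388, Si 1577.
So the second ionization energies run Si < S < O < Li.

Si < S < O < Li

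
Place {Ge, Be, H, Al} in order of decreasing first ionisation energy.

H > Be > Ge > Al

H is in period 1, group 1; Be is in period 2, group 2; Al is in period 3, group 13; Ge is in period 4, group 14.
Removing the outermost electron gets harder across a period and easier down a group.
A diagonal step moves right (one effect) and down (the opposite effect) at once.
Ge > Al: the two effects oppose for this pair; the across-period effect wins (762 vs 578 kJ/mol).
Be > Ge: the two effects oppose for this pair; the down-group effect wins (900 vs 762 kJ/mol).
H > Be: the two effects oppose for this pair; the down-group effect wins (1312 vs 900 kJ/mol).
Approximate values (kJ/mol): H 1312, Be 900, Al 578, Ge 762.
So from highest to lowest: H > Be > Ge > Al.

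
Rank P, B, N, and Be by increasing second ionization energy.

Be, P, B, N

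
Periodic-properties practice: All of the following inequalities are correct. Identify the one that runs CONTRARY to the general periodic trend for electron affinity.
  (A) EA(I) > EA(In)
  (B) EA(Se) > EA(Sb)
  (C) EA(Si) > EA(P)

The general trend: electron affinity increases across a period and decreases down a group.
(A) I (period 5, group 17) vs In (period 5, group 13): the stated order agrees with the simple trend.
(B) Se (period 4, group 16) vs Sb (period 5, group 15): the stated order agrees with the simple trend.
(C) Si (period 3, group 14) vs P (period 3, group 15): the stated order contradicts the simple trend.
The exception is (C): adding an electron to P's half-filled 3p³ is unfavourable, so Si (3p²) has the more exothermic EA.

(C)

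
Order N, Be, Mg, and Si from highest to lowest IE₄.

After 3 electrons have been removed, what remains? N³⁺ still has 2 valence electrons; Be³⁺ is already 1 electron into the core; Mg³⁺ is already 1 electron into the core; Si³⁺ still has 1 valence electron.
Breaking into a closed-shell core is much more expensive than removing a leftover valence electron — Mg and Be have the largest IE_4 here.
Valence configurations: N³⁺ [He]2s², Si³⁺ [Ne]3s¹.
Approximate IE_4 values (kJ/mol): N 7475, Be 21007, Mg 10543, Si 4356.
Putting it together, IE_4: Si < N < Mg < Be.

Be > Mg > N > Si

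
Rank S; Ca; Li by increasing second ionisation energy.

IE_2 is the cost of taking one more electron from the +1 cation: S⁺ still has 5 valence electrons; Ca⁺ still has 1 valence electron; Li⁺ is the bare [He] core.
Breaking into a closed-shell core is much more expensive than removing a leftover valence electron — Li has the largest IE_2 here.
Valence configurations: S⁺ [Ne]3s²3p³, Ca⁺ [Ar]4s¹.
The numbers (kJ/mol): S 2252, Ca 1145, Li 7298.
So the second ionization energies run Ca < S < Li.

Ca < S < Li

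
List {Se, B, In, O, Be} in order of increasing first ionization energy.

In < B < Be < Se < O

Be is in period 2, group 2; B is in period 2, group 13; O is in period 2, group 16; Se is in period 4, group 16; In is in period 5, group 13.
Removing the outermost electron gets harder across a period and easier down a group.
Here both period and group differ, so the two effects have to be weighed against each other.
B > In: they share group 13; the group trend gives B the larger value.
Be > B: this pair runs against the simple trend — see the exception note.
Se > Be: period and group pull opposite ways; the across-period shift dominates (941 vs 900 kJ/mol).
O > Se: they share group 16; the group trend gives O the larger value.
Note the exception: Be has a higher first ionization energy than B, contrary to the simple trend — removing B's lone 2p electron is easier than breaking Be's filled 2s².
Approximate values (kJ/mol): Be 900, B 801, O 1314, Se 941, In 558.
So from lowest to highest: In < B < Be < Se < O.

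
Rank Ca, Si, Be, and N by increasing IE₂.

Ca < Si < Be < N

After 1 electron has been removed, what remains? Ca⁺ still has 1 valence electron; Si⁺ still has 3 valence electrons; Be⁺ still has 1 valence electron; N⁺ still has 4 valence electrons.
All are still removing valence electrons, so compare the +1 ions as you would atoms: IE_2 generally rises across a period (higher Z_eff) and falls down a group (larger shell), subject to the usual subshell exceptions.
Valence configurations: Ca⁺ [Ar]4s¹, Si⁺ [Ne]3s²3p¹, Be⁺ [He]2s¹, N⁺ [He]2s²2p².
Tabulated IE_2 (kJ/mol): Ca 1145, Si 1577, Be 1757, N 2856.
Putting it together, IE_2: Ca < Si < Be < N.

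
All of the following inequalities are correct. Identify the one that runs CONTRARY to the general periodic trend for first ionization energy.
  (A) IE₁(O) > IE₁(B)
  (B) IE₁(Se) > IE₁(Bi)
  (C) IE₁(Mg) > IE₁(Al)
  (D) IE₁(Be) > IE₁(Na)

(C)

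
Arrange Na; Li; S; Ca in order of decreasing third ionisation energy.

IE_3 is the cost of taking one more electron from the +2 cation: Na²⁺ is already 1 electron into the core; Li²⁺ is already 1 electron into the core; S²⁺ still has 4 valence electrons; Ca²⁺ is the bare [Ar] core.
Core electrons are held far more tightly than valence electrons, so Ca, Na and Li top the IE_3 order.
Approximate IE_3 values (kJ/mol): Na 6910, Li 11815, S 3357, Ca 4912.
Putting it together, IE_3: S < Ca < Na < Li.

Li > Na > Ca > S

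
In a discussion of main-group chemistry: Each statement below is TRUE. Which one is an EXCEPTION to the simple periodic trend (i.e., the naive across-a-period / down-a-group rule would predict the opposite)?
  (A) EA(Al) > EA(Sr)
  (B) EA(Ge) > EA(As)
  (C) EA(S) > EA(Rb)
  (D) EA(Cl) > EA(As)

(B)

The general trend: electron affinity increases across a period and decreases down a group.
(A) Al (period 3, group 13) vs Sr (period 5, group 2): the stated order agrees with the simple trend.
(B) Ge (period 4, group 14) vs As (period 4, group 15): the stated order contradicts the simple trend.
(C) S (period 3, group 16) vs Rb (period 5, group 1): the stated order agrees with the simple trend.
(D) Cl (period 3, group 17) vs As (period 4, group 15): the stated order agrees with the simple trend.
The exception is (B): adding an electron to As's half-filled 4p³ is unfavourable, so Ge (4p²) has the more exothermic EA.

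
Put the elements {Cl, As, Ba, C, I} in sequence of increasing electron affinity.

Ba < As < C < I < Cl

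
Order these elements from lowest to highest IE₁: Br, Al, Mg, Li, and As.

Li < Al < Mg < As < Br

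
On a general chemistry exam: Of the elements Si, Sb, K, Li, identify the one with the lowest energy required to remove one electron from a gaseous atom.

Li is in period 2, group 1; Si is in period 3, group 14; K is in period 4, group 1; Sb is in period 5, group 15.
First ionization energy rises across a period (greater Z_eff holds electrons more tightly) and falls down a group (valence electrons are farther from the nucleus).
These span different periods and groups, so the two trends combine.
Li > K: they share group 1; the group trend gives Li the larger value.
Si > Li: period and group pull opposite ways; the across-period shift dominates (786 vs 520 kJ/mol).
Sb > Si: the two effects oppose for this pair; the across-period effect wins (831 vs 786 kJ/mol).
For reference (kJ/mol): Li 520, Si 786, K 419, Sb 831.
The lowest energy required to remove one electron from a gaseous atom among these belongs to K.

K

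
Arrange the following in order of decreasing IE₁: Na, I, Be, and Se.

I, Se, Be, Na

Be is in period 2, group 2; Na is in period 3, group 1; Se is in period 4, group 16; I is in period 5, group 17.
Across a period the outer electron is held more tightly (higher IE₁); down a group it sits in a higher shell, more shielded, and comes off more easily.
These span different periods and groups, so the two trends combine.
Be > Na: relative to Na, both the across-period and down-group shifts push Be's first ionization energy up.
Se > Be: period and group pull opposite ways; the across-period shift dominates (941 vs 900 kJ/mol).
I > Se: period and group pull opposite ways; the across-period shift dominates (1008 vs 941 kJ/mol).
Approximate values (kJ/mol): Be 900, Na 496, Se 941, I 1008.
So from highest to lowest: I > Se > Be > Na.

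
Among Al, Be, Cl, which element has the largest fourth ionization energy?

The fourth ionization energy removes an electron from the +3 ion. For each element: Al³⁺ is the bare [Ne] core; Be³⁺ is already 1 electron into the core; Cl³⁺ still has 4 valence electrons.
Pulling an electron out of a noble-gas core costs far more than removing a remaining valence electron, so Al and Be sit at the high end of IE_4.
Approximate IE_4 values (kJ/mol): Al 11577, Be 21007, Cl 5159.
Putting it together, IE_4: Cl < Al < Be.

Be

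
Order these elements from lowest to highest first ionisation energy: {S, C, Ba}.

C is in period 2, group 14; S is in period 3, group 16; Ba is in period 6, group 2.
First ionization energy rises across a period (greater Z_eff holds electrons more tightly) and falls down a group (valence electrons are farther from the nucleus).
Here both period and group differ, so the two effects have to be weighed against each other.
S > Ba: both effects reinforce here, so S is clearly the higher of the two.
C > S: the two effects oppose for this pair; the down-group effect wins (1086 vs 1000 kJ/mol).
Approximate values (kJ/mol): C 1086, S 1000, Ba 503.
So from lowest to highest: Ba < S < C.

Ba < S < C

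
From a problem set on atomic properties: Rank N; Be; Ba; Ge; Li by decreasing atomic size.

Li is in period 2, group 1; Be is in period 2, group 2; N is in period 2, group 15; Ge is in period 4, group 14; Ba is in period 6, group 2.
Across a period the added protons contract the valence shell; down a group each new principal shell makes the atom larger.
These span different periods and groups, so the two trends combine.
Be > N: Be lies to the left of N in period 2, so the across-period effect alone puts Be larger.
Ge > Be: period and group pull opposite ways; the down-group shift dominates (121 vs 102 pm).
Li > Ge: period and group pull opposite ways; the across-period shift dominates (133 vs 121 pm).
Ba > Li: period and group pull opposite ways; the down-group shift dominates (196 vs 133 pm).
Tabulated atomic radius (pm): Li 133, Be 102, N 71, Ge 121, Ba 196.
So from largest to smallest: Ba > Li > Ge > Be > N.

Ba > Li > Ge > Be > N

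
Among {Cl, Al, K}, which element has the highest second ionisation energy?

Consider each +1 ion: Cl⁺ still has 6 valence electrons; Al⁺ still has 2 valence electrons; K⁺ is the bare [Ar] core.
Pulling an electron out of a noble-gas core costs far more than removing a remaining valence electron, so K sits at the high end of IE_2.
Valence configurations: Cl⁺ [Ne]3s²3p⁴, Al⁺ [Ne]3s².
The numbers (kJ/mol): Cl 2298, Al 1817, K 3052.
Putting it together, IE_2: Al < Cl < K.

K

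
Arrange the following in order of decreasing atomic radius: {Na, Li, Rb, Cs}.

Cs > Rb > Na > Li

Li is in period 2, group 1; Na is in period 3, group 1; Rb is in period 5, group 1; Cs is in period 6, group 1.
Atomic radius shrinks across a period as nuclear charge pulls the same shell inward, and grows down a group as new shells are added.
All are in group 1, so atomic radius increases down the group.
So from largest to smallest: Cs > Rb > Na > Li.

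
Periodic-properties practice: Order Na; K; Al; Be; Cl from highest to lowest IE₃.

Be > Na > K > Cl > Al

IE_3 is the cost of taking one more electron from the +2 cation: Na²⁺ is already 1 electron into the core; K²⁺ is already 1 electron into the core; Al²⁺ still has 1 valence electron; Be²⁺ is the bare [He] core; Cl²⁺ still has 5 valence electrons.
Pulling an electron out of a noble-gas core costs far more than removing a remaining valence electron, so K, Na and Be sit at the high end of IE_3.
Valence configurations: Al²⁺ [Ne]3s¹, Cl²⁺ [Ne]3s²3p³.
Tabulated IE_3 (kJ/mol): Na 6910, K 4420, Al 2745, Be 14849, Cl 3822.
Overall IE_3 order: Al < Cl < K < Na < Be.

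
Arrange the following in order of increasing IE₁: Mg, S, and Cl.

Mg, S, Cl

Mg is in period 3, group 2; S is in period 3, group 16; Cl is in period 3, group 17.
IE₁ increases left→right with effective nuclear charge and decreases top→bottom as the valence shell moves farther out.
All lie in period 3, so first ionization energy increases left to right.
So from lowest to highest: Mg < S < Cl.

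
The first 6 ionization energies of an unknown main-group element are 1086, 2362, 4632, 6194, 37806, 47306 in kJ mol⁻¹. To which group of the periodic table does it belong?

Group 14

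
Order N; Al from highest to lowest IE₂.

The second ionization energy removes an electron from the +1 ion. For each element: N⁺ still has 4 valence electrons; Al⁺ still has 2 valence electrons.
All are still removing valence electrons, so compare the +1 ions as you would atoms: IE_2 generally rises across a period (higher Z_eff) and falls down a group (larger shell), subject to the usual subshell exceptions.
Valence configurations: N⁺ [He]2s²2p², Al⁺ [Ne]3s².
Tabulated IE_2 (kJ/mol): N 2856, Al 1817.
Hence IE_2: Al < N.

N > Al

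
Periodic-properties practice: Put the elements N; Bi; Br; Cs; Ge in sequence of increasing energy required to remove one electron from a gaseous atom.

Cs < Bi < Ge < Br < N

N is in period 2, group 15; Ge is in period 4, group 14; Br is in period 4, group 17; Cs is in period 6, group 1; Bi is in period 6, group 15.
Removing the outermost electron gets harder across a period and easier down a group.
These span different periods and groups, so the two trends combine.
Bi > Cs: Bi lies to the right of Cs in period 6, so the across-period effect alone puts Bi higher.
Ge > Bi: period and group pull opposite ways; the down-group shift dominates (762 vs 703 kJ/mol).
Br > Ge: both are in period 4; the period trend gives Br the larger value.
N > Br: period and group pull opposite ways; the down-group shift dominates (1402 vs 1140 kJ/mol).
For reference (kJ/mol): N 1402, Ge 762, Br 1140, Cs 376, Bi 703.
So from lowest to highest: Cs < Bi < Ge < Br < N.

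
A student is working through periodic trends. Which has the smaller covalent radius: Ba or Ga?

Ga is in period 4, group 13; Ba is in period 6, group 2.
Across a period the added protons contract the valence shell; down a group each new principal shell makes the atom larger.
These span different periods and groups, so the two trends combine.
Ba > Ga: relative to Ga, both the across-period and down-group shifts push Ba's atomic radius up.
For reference (pm): Ga 124, Ba 196.
So Ga has the smaller covalent radius (Ga < Ba).

Ga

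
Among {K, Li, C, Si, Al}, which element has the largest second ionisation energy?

Li

The second ionization energy removes an electron from the +1 ion. For each element: K⁺ is the bare [Ar] core; Li⁺ is the bare [He] core; C⁺ still has 3 valence electrons; Si⁺ still has 3 valence electrons; Al⁺ still has 2 valence electrons.
Pulling an electron out of a noble-gas core costs far more than removing a remaining valence electron, so K and Li sit at the high end of IE_2.
Valence configurations: C⁺ [He]2s²2p¹, Si⁺ [Ne]3s²3p¹, Al⁺ [Ne]3s².
Si⁺ loses a lone 3p electron whereas Al⁺ must break into a filled 3s² pair, so IE_2(Al) > IE_2(Si) even though Si has the higher nuclear charge.
The numbers (kJ/mol): K 3052, Li 7298, C 2353, Si 1577, Al 1817.
So the second ionization energies run Si < Al < C < K < Li.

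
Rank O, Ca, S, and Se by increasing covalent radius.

O < S < Se < Ca

Radius decreases left→right (rising Z_eff, same n) and increases top→bottom (higher n).
These span different periods and groups, so the two trends combine.
S > O: they share group 16; the group trend gives S the larger value.
Se > S: they share group 16; the group trend gives Se the larger value.
Ca > Se: Ca lies to the left of Se in period 4, so the across-period effect alone puts Ca larger.
Approximate values (pm): O 63, S 103, Ca 171, Se 116.
So from smallest to largest: O < S < Se < Ca.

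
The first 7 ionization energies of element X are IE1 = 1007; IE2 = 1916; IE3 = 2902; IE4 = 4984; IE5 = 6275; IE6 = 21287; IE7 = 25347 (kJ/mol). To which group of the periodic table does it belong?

Group 15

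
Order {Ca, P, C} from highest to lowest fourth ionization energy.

Ca, C, P

After 3 electrons have been removed, what remains? Ca³⁺ is already 1 electron into the core; P³⁺ still has 2 valence electrons; C³⁺ still has 1 valence electron.
Core electrons are held far more tightly than valence electrons, so Ca tops the IE_4 order.
Valence configurations: P³⁺ [Ne]3s², C³⁺ [He]2s¹.
Tabulated IE_4 (kJ/mol): Ca 6491, P 4964, C 6223.
So the fourth ionization energies run P < C < Ca.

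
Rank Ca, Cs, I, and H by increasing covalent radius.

Radius decreases left→right (rising Z_eff, same n) and increases top→bottom (higher n).
These span different periods and groups, so the two trends combine.
I > H: period and group pull opposite ways; the down-group shift dominates (133 vs 32 pm).
Ca > I: the two effects oppose for this pair; the across-period effect wins (171 vs 133 pm).
Cs > Ca: both effects reinforce here, so Cs is clearly the larger of the two.
Tabulated atomic radius (pm): H 32, Ca 171, I 133, Cs 232.
So from smallest to largest: H < I < Ca < Cs.

H < I < Ca < Cs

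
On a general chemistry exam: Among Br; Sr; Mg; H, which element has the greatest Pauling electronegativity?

Br

H is in period 1, group 1; Mg is in period 3, group 2; Br is in period 4, group 17; Sr is in period 5, group 2.
Smaller atoms with higher effective nuclear charge are more electronegative.
These span different periods and groups, so the two trends combine.
Mg > Sr: they share group 2; the group trend gives Mg the larger value.
H > Mg: period and group pull opposite ways; the down-group shift dominates (2.20 vs 1.31).
Br > H: period and group pull opposite ways; the across-period shift dominates (2.96 vs 2.20).
For reference (Pauling): H 2.20, Mg 1.31, Br 2.96, Sr 0.95.
The greatest Pauling electronegativity among these belongs to Br.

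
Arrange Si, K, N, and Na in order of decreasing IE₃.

IE_3 is the cost of taking one more electron from the +2 cation: Si²⁺ still has 2 valence electrons; K²⁺ is already 1 electron into the core; N²⁺ still has 3 valence electrons; Na²⁺ is already 1 electron into the core.
Usually core removal costs more than valence removal, but here the competition is close: a tightly held n=2 valence electron can cost more to remove than an n=3 core electron, so the actual values have to decide it.
Valence configurations: Si²⁺ [Ne]3s², N²⁺ [He]2s²2p¹.
Approximate IE_3 values (kJ/mol): Si 3232, K 4420, N 4578, Na 6910.
So the third ionization energies run Si < K < N < Na.

Na > N > K > Si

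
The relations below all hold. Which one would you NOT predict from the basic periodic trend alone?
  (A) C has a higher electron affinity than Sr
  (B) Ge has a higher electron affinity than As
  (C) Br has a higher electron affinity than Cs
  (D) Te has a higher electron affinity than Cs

(B)

The general trend: electron affinity increases across a period and decreases down a group.
(A) C (period 2, group 14) vs Sr (period 5, group 2): the stated order agrees with the simple trend.
(B) Ge (period 4, group 14) vs As (period 4, group 15): the stated order contradicts the simple trend.
(C) Br (period 4, group 17) vs Cs (period 6, group 1): the stated order agrees with the simple trend.
(D) Te (period 5, group 16) vs Cs (period 6, group 1): the stated order agrees with the simple trend.
The exception is (B): adding an electron to As's half-filled 4p³ is unfavourable, so Ge (4p²) has the more exothermic EA.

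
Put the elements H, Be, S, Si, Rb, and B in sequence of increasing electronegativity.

Rb, Be, Si, B, H, S

H is in period 1, group 1; Be is in period 2, group 2; B is in period 2, group 13; Si is in period 3, group 14; S is in period 3, group 16; Rb is in period 5, group 1.
EN rises left→right (higher Z_eff, smaller atoms) and falls top→bottom (larger, more shielded atoms).
Neither a single period nor a single group — weigh both effects.
Be > Rb: relative to Rb, both the across-period and down-group shifts push Be's electronegativity up.
Si > Be: period and group pull opposite ways; the across-period shift dominates (1.90 vs 1.57).
B > Si: the two effects oppose for this pair; the down-group effect wins (2.04 vs 1.90).
H > B: the two effects oppose for this pair; the down-group effect wins (2.20 vs 2.04).
S > H: period and group pull opposite ways; the across-period shift dominates (2.58 vs 2.20).
For reference (Pauling): H 2.20, Be 1.57, B 2.04, Si 1.90, S 2.58, Rb 0.82.
So from lowest to highest: Rb < Be < Si < B < H < S.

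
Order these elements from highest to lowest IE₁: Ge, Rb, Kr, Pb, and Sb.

Ge is in period 4, group 14; Kr is in period 4, group 18; Rb is in period 5, group 1; Sb is in period 5, group 15; Pb is in period 6, group 14.
First ionization energy rises across a period (greater Z_eff holds electrons more tightly) and falls down a group (valence electrons are farther from the nucleus).
These span different periods and groups, so the two trends combine.
Pb > Rb: period and group pull opposite ways; the across-period shift dominates (716 vs 403 kJ/mol).
Ge > Pb: they share group 14; the group trend gives Ge the larger value.
Sb > Ge: the two effects oppose for this pair; the across-period effect wins (831 vs 762 kJ/mol).
Kr > Sb: relative to Sb, both the across-period and down-group shifts push Kr's first ionization energy up.
Tabulated first ionization energy (kJ/mol): Ge 762, Kr 1351, Rb 403, Sb 831, Pb 716.
So from highest to lowest: Kr > Sb > Ge > Pb > Rb.

Kr, Sb, Ge, Pb, Rb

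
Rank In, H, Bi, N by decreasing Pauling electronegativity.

N > H > Bi > In

H is in period 1, group 1; N is in period 2, group 15; In is in period 5, group 13; Bi is in period 6, group 15.
Smaller atoms with higher effective nuclear charge are more electronegative.
Neither a single period nor a single group — weigh both effects.
Bi > In: period and group pull opposite ways; the across-period shift dominates (2.02 vs 1.78).
H > Bi: the two effects oppose for this pair; the down-group effect wins (2.20 vs 2.02).
N > H: period and group pull opposite ways; the across-period shift dominates (3.04 vs 2.20).
For reference (Pauling): H 2.20, N 3.04, In 1.78, Bi 2.02.
So from highest to lowest: N > H > Bi > In.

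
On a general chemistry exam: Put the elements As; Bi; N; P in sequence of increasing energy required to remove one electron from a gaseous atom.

N is in period 2, group 15; P is in period 3, group 15; As is in period 4, group 15; Bi is in period 6, group 15.
IE₁ increases left→right with effective nuclear charge and decreases top→bottom as the valence shell moves farther out.
All are in group 15, so first ionization energy increases up the group.
So from lowest to highest: Bi < As < P < N.

Bi, As, P, N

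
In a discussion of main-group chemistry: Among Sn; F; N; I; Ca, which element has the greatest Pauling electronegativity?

F

N is in period 2, group 15; F is in period 2, group 17; Ca is in period 4, group 2; Sn is in period 5, group 14; I is in period 5, group 17.
Smaller atoms with higher effective nuclear charge are more electronegative.
Here both period and group differ, so the two effects have to be weighed against each other.
Sn > Ca: the two effects oppose for this pair; the across-period effect wins (1.96 vs 1.00).
I > Sn: I lies to the right of Sn in period 5, so the across-period effect alone puts I higher.
N > I: period and group pull opposite ways; the down-group shift dominates (3.04 vs 2.66).
F > N: both are in period 2; the period trend gives F the larger value.
Tabulated electronegativity (Pauling): N 3.04, F 3.98, Ca 1.00, Sn 1.96, I 2.66.
The greatest Pauling electronegativity among these belongs to F.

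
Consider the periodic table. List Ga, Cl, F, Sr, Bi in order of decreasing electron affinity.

Cl > F > Bi > Ga > Sr

F is in period 2, group 17; Cl is in period 3, group 17; Ga is in period 4, group 13; Sr is in period 5, group 2; Bi is in period 6, group 15.
Electron affinity generally becomes more exothermic across a period toward the halogens and less exothermic down a group.
Here both period and group differ, so the two effects have to be weighed against each other.
Ga > Sr: both effects reinforce here, so Ga is clearly the higher of the two.
Bi > Ga: the two effects oppose for this pair; the across-period effect wins (91 vs 29 kJ/mol).
F > Bi: both effects reinforce here, so F is clearly the higher of the two.
Cl > F: this pair runs against the simple trend — see the exception note.
Note the exception: Cl has a higher electron affinity than F, contrary to the simple trend — F's small 2p subshell makes the incoming electron feel strong e⁻–e⁻ repulsion, so Cl actually releases more energy on gaining an electron.
For reference (kJ/mol): F 328, Cl 349, Ga 29, Sr 5, Bi 91.
So from highest to lowest: Cl > F > Bi > Ga > Sr.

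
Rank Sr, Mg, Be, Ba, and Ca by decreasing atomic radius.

Be is in period 2, group 2; Mg is in period 3, group 2; Ca is in period 4, group 2; Sr is in period 5, group 2; Ba is in period 6, group 2.
Across a period the added protons contract the valence shell; down a group each new principal shell makes the atom larger.
All are in group 2, so atomic radius increases down the group.
So from largest to smallest: Ba > Sr > Ca > Mg > Be.

Ba > Sr > Ca > Mg > Be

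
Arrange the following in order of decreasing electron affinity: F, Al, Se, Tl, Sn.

F, Se, Sn, Al, Tl

F is in period 2, group 17; Al is in period 3, group 13; Se is in period 4, group 16; Sn is in period 5, group 14; Tl is in period 6, group 13.
EA tends to increase across a period and decrease down a group, though the pattern is less regular than for IE or radius.
Here both period and group differ, so the two effects have to be weighed against each other.
Al > Tl: Al sits above Tl in group 13, so the down-group effect alone puts Al higher.
Sn > Al: period and group pull opposite ways; the across-period shift dominates (107 vs 42 kJ/mol).
Se > Sn: both effects reinforce here, so Se is clearly the higher of the two.
F > Se: both effects reinforce here, so F is clearly the higher of the two.
For reference (kJ/mol): F 328, Al 42, Se 195, Sn 107, Tl 19.
So from highest to lowest: F > Se > Sn > Al > Tl.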